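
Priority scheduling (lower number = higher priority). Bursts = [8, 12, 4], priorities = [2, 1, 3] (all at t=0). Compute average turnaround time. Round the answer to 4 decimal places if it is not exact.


Sort by priority (ascending = highest first):
Order: [(1, 12), (2, 8), (3, 4)]
Completion times:
  Priority 1, burst=12, C=12
  Priority 2, burst=8, C=20
  Priority 3, burst=4, C=24
Average turnaround = 56/3 = 18.6667

18.6667


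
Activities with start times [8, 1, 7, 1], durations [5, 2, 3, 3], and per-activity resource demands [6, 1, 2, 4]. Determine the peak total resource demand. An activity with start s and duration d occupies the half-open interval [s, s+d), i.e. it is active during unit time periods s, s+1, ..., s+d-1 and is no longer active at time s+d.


Each activity i is active on [start_i, start_i + duration_i).
Compute total resource usage per time slot:
  t=0: active resources = [], total = 0
  t=1: active resources = [1, 4], total = 5
  t=2: active resources = [1, 4], total = 5
  t=3: active resources = [4], total = 4
  t=4: active resources = [], total = 0
  t=5: active resources = [], total = 0
  t=6: active resources = [], total = 0
  t=7: active resources = [2], total = 2
  t=8: active resources = [6, 2], total = 8
  t=9: active resources = [6, 2], total = 8
  t=10: active resources = [6], total = 6
  t=11: active resources = [6], total = 6
  t=12: active resources = [6], total = 6
Peak resource demand = 8

8


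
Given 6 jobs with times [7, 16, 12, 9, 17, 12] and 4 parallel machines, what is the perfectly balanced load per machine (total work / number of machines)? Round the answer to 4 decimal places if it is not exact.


Total processing time = 7 + 16 + 12 + 9 + 17 + 12 = 73
Number of machines = 4
Ideal balanced load = 73 / 4 = 18.25

18.25


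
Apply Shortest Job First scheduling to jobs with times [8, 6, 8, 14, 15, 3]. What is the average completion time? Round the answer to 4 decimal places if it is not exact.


SJF order (ascending): [3, 6, 8, 8, 14, 15]
Completion times:
  Job 1: burst=3, C=3
  Job 2: burst=6, C=9
  Job 3: burst=8, C=17
  Job 4: burst=8, C=25
  Job 5: burst=14, C=39
  Job 6: burst=15, C=54
Average completion = 147/6 = 24.5

24.5


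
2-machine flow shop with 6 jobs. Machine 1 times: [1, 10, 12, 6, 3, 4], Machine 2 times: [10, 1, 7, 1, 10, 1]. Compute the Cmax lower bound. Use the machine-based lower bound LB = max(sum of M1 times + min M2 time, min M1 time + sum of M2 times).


LB1 = sum(M1 times) + min(M2 times) = 36 + 1 = 37
LB2 = min(M1 times) + sum(M2 times) = 1 + 30 = 31
Lower bound = max(LB1, LB2) = max(37, 31) = 37

37


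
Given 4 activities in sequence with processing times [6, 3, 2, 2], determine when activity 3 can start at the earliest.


Activity 3 starts after activities 1 through 2 complete.
Predecessor durations: [6, 3]
ES = 6 + 3 = 9

9


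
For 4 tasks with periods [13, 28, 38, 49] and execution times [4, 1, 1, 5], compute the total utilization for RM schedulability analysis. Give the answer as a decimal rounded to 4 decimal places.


Compute individual utilizations (exact fractions):
  Task 1: C/T = 4/13 (approx. 0.3077)
  Task 2: C/T = 1/28 (approx. 0.0357)
  Task 3: C/T = 1/38 (approx. 0.0263)
  Task 4: C/T = 5/49 (approx. 0.102)
Total utilization U = 4/13 + 1/28 + 1/38 + 5/49 = 22839/48412
Rounded to 4 decimal places: U = 0.4718
RM (Liu & Layland) bound for 4 tasks = 0.756828; compare with U = 22839/48412 (approx. 0.471763)
U <= bound, so schedulable by RM sufficient condition.

0.4718


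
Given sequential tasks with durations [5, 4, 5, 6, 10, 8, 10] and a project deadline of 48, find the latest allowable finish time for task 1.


LF(activity 1) = deadline - sum of successor durations
Successors: activities 2 through 7 with durations [4, 5, 6, 10, 8, 10]
Sum of successor durations = 43
LF = 48 - 43 = 5

5


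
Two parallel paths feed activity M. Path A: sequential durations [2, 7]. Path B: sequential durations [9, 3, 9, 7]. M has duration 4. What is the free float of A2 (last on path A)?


ES(A2) = sum of predecessors on chain A = 2
EF(A2) = ES + duration = 2 + 7 = 9
Successor of A2 is M. ES(M) = max(sum(A), sum(B)) = max(9, 28) = 28
Free float = ES(successor) - EF(current) = 28 - 9 = 19

19


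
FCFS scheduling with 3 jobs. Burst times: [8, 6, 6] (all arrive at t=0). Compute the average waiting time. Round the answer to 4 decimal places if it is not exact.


FCFS order (as given): [8, 6, 6]
Waiting times:
  Job 1: wait = 0
  Job 2: wait = 8
  Job 3: wait = 14
Sum of waiting times = 22
Average waiting time = 22/3 = 7.3333

7.3333


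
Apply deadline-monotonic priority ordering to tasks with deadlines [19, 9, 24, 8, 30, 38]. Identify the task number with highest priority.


Sort tasks by relative deadline (ascending):
  Task 4: deadline = 8
  Task 2: deadline = 9
  Task 1: deadline = 19
  Task 3: deadline = 24
  Task 5: deadline = 30
  Task 6: deadline = 38
Priority order (highest first): [4, 2, 1, 3, 5, 6]
Highest priority task = 4

4


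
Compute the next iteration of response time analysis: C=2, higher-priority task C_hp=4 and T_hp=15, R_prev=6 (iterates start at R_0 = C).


R_next = C + ceil(R_prev / T_hp) * C_hp
ceil(6 / 15) = ceil(0.4) = 1
Interference = 1 * 4 = 4
R_next = 2 + 4 = 6
R_next = R_prev, so the iteration has converged (response time = 6).

6


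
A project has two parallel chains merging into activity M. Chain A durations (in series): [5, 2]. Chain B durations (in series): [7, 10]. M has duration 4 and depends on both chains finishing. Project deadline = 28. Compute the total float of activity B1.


Forward pass: ES(B1) = sum of predecessors on chain B = 0
EF = ES + duration = 0 + 7 = 7
Backward pass: LF(M) = deadline = 28; LS(M) = 28 - 4 = 24
LF(B1) = LS(M) - sum(successors on chain B) = 24 - 10 = 14
LS = LF - duration = 14 - 7 = 7
Total float = LS - ES = 7 - 0 = 7

7


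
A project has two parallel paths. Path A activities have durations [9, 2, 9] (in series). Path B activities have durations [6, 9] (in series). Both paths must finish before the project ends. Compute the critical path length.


Path A total = 9 + 2 + 9 = 20
Path B total = 6 + 9 = 15
Critical path = longest path = max(20, 15) = 20

20


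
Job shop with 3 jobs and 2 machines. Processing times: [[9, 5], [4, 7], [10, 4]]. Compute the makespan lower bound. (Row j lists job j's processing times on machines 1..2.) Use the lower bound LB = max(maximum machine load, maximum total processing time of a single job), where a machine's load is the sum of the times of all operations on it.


Machine loads:
  Machine 1: 9 + 4 + 10 = 23
  Machine 2: 5 + 7 + 4 = 16
Max machine load = 23
Job totals:
  Job 1: 14
  Job 2: 11
  Job 3: 14
Max job total = 14
Lower bound = max(23, 14) = 23

23


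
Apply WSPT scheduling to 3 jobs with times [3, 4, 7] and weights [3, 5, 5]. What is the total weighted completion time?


Compute p/w ratios and sort ascending (WSPT): [(4, 5), (3, 3), (7, 5)]
Compute weighted completion times:
  Job (p=4,w=5): C=4, w*C=5*4=20
  Job (p=3,w=3): C=7, w*C=3*7=21
  Job (p=7,w=5): C=14, w*C=5*14=70
Total weighted completion time = 111

111


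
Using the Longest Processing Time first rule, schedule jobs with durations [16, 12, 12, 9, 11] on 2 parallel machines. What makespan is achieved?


Sort jobs in decreasing order (LPT): [16, 12, 12, 11, 9]
Assign each job to the least loaded machine:
  Machine 1: jobs [16, 11], load = 27
  Machine 2: jobs [12, 12, 9], load = 33
Makespan = max load = 33

33


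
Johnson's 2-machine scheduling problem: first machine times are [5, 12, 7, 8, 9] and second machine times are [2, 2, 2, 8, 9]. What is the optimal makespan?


Apply Johnson's rule:
  Group 1 (a <= b): [(4, 8, 8), (5, 9, 9)]
  Group 2 (a > b): [(1, 5, 2), (2, 12, 2), (3, 7, 2)]
Optimal job order: [4, 5, 1, 2, 3]
Schedule:
  Job 4: M1 done at 8, M2 done at 16
  Job 5: M1 done at 17, M2 done at 26
  Job 1: M1 done at 22, M2 done at 28
  Job 2: M1 done at 34, M2 done at 36
  Job 3: M1 done at 41, M2 done at 43
Makespan = 43

43


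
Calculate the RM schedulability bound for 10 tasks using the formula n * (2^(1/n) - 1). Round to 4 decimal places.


Compute 2^(1/10) = 1.0717734625
Subtract 1: 1.0717734625 - 1 = 0.0717734625
Multiply by n: 10 * 0.0717734625 = 0.7177346250
Round to 4 dp: 0.7177

0.7177


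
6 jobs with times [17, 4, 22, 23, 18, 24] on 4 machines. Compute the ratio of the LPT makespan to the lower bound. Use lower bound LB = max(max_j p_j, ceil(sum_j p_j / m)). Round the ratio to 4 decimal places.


LPT order: [24, 23, 22, 18, 17, 4]
Machine loads after assignment: [24, 23, 26, 35]
LPT makespan = 35
Lower bound = max(max_job, ceil(total/4)) = max(24, 27) = 27
Ratio = 35 / 27 = 1.2963

1.2963


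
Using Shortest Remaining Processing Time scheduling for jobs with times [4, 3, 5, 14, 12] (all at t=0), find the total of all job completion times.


Since all jobs arrive at t=0, SRPT equals SPT ordering.
SPT order: [3, 4, 5, 12, 14]
Completion times:
  Job 1: p=3, C=3
  Job 2: p=4, C=7
  Job 3: p=5, C=12
  Job 4: p=12, C=24
  Job 5: p=14, C=38
Total completion time = 3 + 7 + 12 + 24 + 38 = 84

84


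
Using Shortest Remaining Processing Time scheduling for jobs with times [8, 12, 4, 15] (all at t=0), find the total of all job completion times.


Since all jobs arrive at t=0, SRPT equals SPT ordering.
SPT order: [4, 8, 12, 15]
Completion times:
  Job 1: p=4, C=4
  Job 2: p=8, C=12
  Job 3: p=12, C=24
  Job 4: p=15, C=39
Total completion time = 4 + 12 + 24 + 39 = 79

79


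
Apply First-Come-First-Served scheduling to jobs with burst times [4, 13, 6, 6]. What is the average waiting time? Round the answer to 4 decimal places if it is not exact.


FCFS order (as given): [4, 13, 6, 6]
Waiting times:
  Job 1: wait = 0
  Job 2: wait = 4
  Job 3: wait = 17
  Job 4: wait = 23
Sum of waiting times = 44
Average waiting time = 44/4 = 11.0

11.0


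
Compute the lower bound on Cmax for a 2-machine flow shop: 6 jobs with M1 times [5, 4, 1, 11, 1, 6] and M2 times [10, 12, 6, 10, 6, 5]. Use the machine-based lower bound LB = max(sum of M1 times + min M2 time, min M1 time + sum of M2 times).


LB1 = sum(M1 times) + min(M2 times) = 28 + 5 = 33
LB2 = min(M1 times) + sum(M2 times) = 1 + 49 = 50
Lower bound = max(LB1, LB2) = max(33, 50) = 50

50


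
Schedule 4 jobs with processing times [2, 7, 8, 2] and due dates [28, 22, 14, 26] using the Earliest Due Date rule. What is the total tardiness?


Sort by due date (EDD order): [(8, 14), (7, 22), (2, 26), (2, 28)]
Compute completion times and tardiness:
  Job 1: p=8, d=14, C=8, tardiness=max(0,8-14)=0
  Job 2: p=7, d=22, C=15, tardiness=max(0,15-22)=0
  Job 3: p=2, d=26, C=17, tardiness=max(0,17-26)=0
  Job 4: p=2, d=28, C=19, tardiness=max(0,19-28)=0
Total tardiness = 0

0


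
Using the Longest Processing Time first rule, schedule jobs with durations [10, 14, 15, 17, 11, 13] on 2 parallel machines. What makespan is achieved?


Sort jobs in decreasing order (LPT): [17, 15, 14, 13, 11, 10]
Assign each job to the least loaded machine:
  Machine 1: jobs [17, 13, 10], load = 40
  Machine 2: jobs [15, 14, 11], load = 40
Makespan = max load = 40

40


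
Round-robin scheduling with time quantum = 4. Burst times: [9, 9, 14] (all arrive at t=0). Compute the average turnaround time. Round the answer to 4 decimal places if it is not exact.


Time quantum = 4
Execution trace:
  J1 runs 4 units, time = 4
  J2 runs 4 units, time = 8
  J3 runs 4 units, time = 12
  J1 runs 4 units, time = 16
  J2 runs 4 units, time = 20
  J3 runs 4 units, time = 24
  J1 runs 1 units, time = 25
  J2 runs 1 units, time = 26
  J3 runs 4 units, time = 30
  J3 runs 2 units, time = 32
Finish times: [25, 26, 32]
Average turnaround = 83/3 = 27.6667

27.6667


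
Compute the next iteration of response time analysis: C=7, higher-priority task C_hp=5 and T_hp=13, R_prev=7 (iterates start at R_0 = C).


R_next = C + ceil(R_prev / T_hp) * C_hp
ceil(7 / 13) = ceil(0.5385) = 1
Interference = 1 * 5 = 5
R_next = 7 + 5 = 12

12


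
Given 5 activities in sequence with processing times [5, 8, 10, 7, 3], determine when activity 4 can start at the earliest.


Activity 4 starts after activities 1 through 3 complete.
Predecessor durations: [5, 8, 10]
ES = 5 + 8 + 10 = 23

23


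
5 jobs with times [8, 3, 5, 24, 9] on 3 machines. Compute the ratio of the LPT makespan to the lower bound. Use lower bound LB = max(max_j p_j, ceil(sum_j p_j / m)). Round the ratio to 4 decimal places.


LPT order: [24, 9, 8, 5, 3]
Machine loads after assignment: [24, 12, 13]
LPT makespan = 24
Lower bound = max(max_job, ceil(total/3)) = max(24, 17) = 24
Ratio = 24 / 24 = 1.0

1.0


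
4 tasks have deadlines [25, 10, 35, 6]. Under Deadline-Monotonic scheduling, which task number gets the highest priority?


Sort tasks by relative deadline (ascending):
  Task 4: deadline = 6
  Task 2: deadline = 10
  Task 1: deadline = 25
  Task 3: deadline = 35
Priority order (highest first): [4, 2, 1, 3]
Highest priority task = 4

4


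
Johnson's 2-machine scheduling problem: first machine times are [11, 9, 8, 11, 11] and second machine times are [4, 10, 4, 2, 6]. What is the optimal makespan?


Apply Johnson's rule:
  Group 1 (a <= b): [(2, 9, 10)]
  Group 2 (a > b): [(5, 11, 6), (1, 11, 4), (3, 8, 4), (4, 11, 2)]
Optimal job order: [2, 5, 1, 3, 4]
Schedule:
  Job 2: M1 done at 9, M2 done at 19
  Job 5: M1 done at 20, M2 done at 26
  Job 1: M1 done at 31, M2 done at 35
  Job 3: M1 done at 39, M2 done at 43
  Job 4: M1 done at 50, M2 done at 52
Makespan = 52

52


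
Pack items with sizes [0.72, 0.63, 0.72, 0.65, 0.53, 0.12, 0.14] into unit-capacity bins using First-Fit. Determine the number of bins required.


Place items sequentially using First-Fit:
  Item 0.72 -> new Bin 1
  Item 0.63 -> new Bin 2
  Item 0.72 -> new Bin 3
  Item 0.65 -> new Bin 4
  Item 0.53 -> new Bin 5
  Item 0.12 -> Bin 1 (now 0.84)
  Item 0.14 -> Bin 1 (now 0.98)
Total bins used = 5

5


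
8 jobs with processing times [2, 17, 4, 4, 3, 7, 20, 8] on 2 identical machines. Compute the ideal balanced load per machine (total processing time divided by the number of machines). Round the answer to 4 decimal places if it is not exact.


Total processing time = 2 + 17 + 4 + 4 + 3 + 7 + 20 + 8 = 65
Number of machines = 2
Ideal balanced load = 65 / 2 = 32.5

32.5


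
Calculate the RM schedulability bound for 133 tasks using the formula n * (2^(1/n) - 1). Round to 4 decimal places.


Compute 2^(1/133) = 1.0052252371
Subtract 1: 1.0052252371 - 1 = 0.0052252371
Multiply by n: 133 * 0.0052252371 = 0.6949565343
Round to 4 dp: 0.6950

0.6950


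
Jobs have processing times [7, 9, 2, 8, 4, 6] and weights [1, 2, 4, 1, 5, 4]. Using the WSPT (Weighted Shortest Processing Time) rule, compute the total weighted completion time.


Compute p/w ratios and sort ascending (WSPT): [(2, 4), (4, 5), (6, 4), (9, 2), (7, 1), (8, 1)]
Compute weighted completion times:
  Job (p=2,w=4): C=2, w*C=4*2=8
  Job (p=4,w=5): C=6, w*C=5*6=30
  Job (p=6,w=4): C=12, w*C=4*12=48
  Job (p=9,w=2): C=21, w*C=2*21=42
  Job (p=7,w=1): C=28, w*C=1*28=28
  Job (p=8,w=1): C=36, w*C=1*36=36
Total weighted completion time = 192

192


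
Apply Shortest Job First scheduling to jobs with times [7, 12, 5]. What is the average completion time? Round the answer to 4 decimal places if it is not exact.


SJF order (ascending): [5, 7, 12]
Completion times:
  Job 1: burst=5, C=5
  Job 2: burst=7, C=12
  Job 3: burst=12, C=24
Average completion = 41/3 = 13.6667

13.6667


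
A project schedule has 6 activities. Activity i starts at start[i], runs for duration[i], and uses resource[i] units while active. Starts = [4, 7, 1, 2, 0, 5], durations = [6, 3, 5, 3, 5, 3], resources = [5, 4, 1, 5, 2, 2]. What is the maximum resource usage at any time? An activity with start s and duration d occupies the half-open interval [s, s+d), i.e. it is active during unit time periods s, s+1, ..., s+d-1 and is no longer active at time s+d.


Each activity i is active on [start_i, start_i + duration_i).
Compute total resource usage per time slot:
  t=0: active resources = [2], total = 2
  t=1: active resources = [1, 2], total = 3
  t=2: active resources = [1, 5, 2], total = 8
  t=3: active resources = [1, 5, 2], total = 8
  t=4: active resources = [5, 1, 5, 2], total = 13
  t=5: active resources = [5, 1, 2], total = 8
  t=6: active resources = [5, 2], total = 7
  t=7: active resources = [5, 4, 2], total = 11
  t=8: active resources = [5, 4], total = 9
  t=9: active resources = [5, 4], total = 9
Peak resource demand = 13

13


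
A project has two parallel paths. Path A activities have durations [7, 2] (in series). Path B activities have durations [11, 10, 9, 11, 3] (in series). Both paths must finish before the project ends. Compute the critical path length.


Path A total = 7 + 2 = 9
Path B total = 11 + 10 + 9 + 11 + 3 = 44
Critical path = longest path = max(9, 44) = 44

44


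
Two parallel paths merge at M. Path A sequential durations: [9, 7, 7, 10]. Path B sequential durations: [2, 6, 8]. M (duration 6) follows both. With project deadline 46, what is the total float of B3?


Forward pass: ES(B3) = sum of predecessors on chain B = 8
EF = ES + duration = 8 + 8 = 16
Backward pass: LF(M) = deadline = 46; LS(M) = 46 - 6 = 40
LF(B3) = LS(M) - sum(successors on chain B) = 40 - 0 = 40
LS = LF - duration = 40 - 8 = 32
Total float = LS - ES = 32 - 8 = 24

24


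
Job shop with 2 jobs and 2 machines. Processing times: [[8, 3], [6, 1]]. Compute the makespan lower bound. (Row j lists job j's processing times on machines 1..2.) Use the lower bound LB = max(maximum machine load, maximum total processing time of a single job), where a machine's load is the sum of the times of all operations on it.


Machine loads:
  Machine 1: 8 + 6 = 14
  Machine 2: 3 + 1 = 4
Max machine load = 14
Job totals:
  Job 1: 11
  Job 2: 7
Max job total = 11
Lower bound = max(14, 11) = 14

14


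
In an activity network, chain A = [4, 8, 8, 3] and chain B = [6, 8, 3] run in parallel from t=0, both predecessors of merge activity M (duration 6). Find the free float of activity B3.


ES(B3) = sum of predecessors on chain B = 14
EF(B3) = ES + duration = 14 + 3 = 17
Successor of B3 is M. ES(M) = max(sum(A), sum(B)) = max(23, 17) = 23
Free float = ES(successor) - EF(current) = 23 - 17 = 6

6


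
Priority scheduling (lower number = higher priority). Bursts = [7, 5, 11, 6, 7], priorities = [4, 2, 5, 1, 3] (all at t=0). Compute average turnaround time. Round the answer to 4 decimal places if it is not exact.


Sort by priority (ascending = highest first):
Order: [(1, 6), (2, 5), (3, 7), (4, 7), (5, 11)]
Completion times:
  Priority 1, burst=6, C=6
  Priority 2, burst=5, C=11
  Priority 3, burst=7, C=18
  Priority 4, burst=7, C=25
  Priority 5, burst=11, C=36
Average turnaround = 96/5 = 19.2

19.2


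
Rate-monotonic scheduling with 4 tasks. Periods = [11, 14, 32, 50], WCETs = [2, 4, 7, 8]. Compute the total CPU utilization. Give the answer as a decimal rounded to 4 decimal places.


Compute individual utilizations (exact fractions):
  Task 1: C/T = 2/11 (approx. 0.1818)
  Task 2: C/T = 4/14 = 2/7 (approx. 0.2857)
  Task 3: C/T = 7/32 (approx. 0.2188)
  Task 4: C/T = 8/50 = 4/25 (approx. 0.16)
Total utilization U = 2/11 + 2/7 + 7/32 + 4/25 = 52131/61600
Rounded to 4 decimal places: U = 0.8463
RM (Liu & Layland) bound for 4 tasks = 0.756828; compare with U = 52131/61600 (approx. 0.846282)
bound < U <= 1, so the RM sufficient condition is not met (inconclusive; an exact test such as response-time analysis is needed).

0.8463


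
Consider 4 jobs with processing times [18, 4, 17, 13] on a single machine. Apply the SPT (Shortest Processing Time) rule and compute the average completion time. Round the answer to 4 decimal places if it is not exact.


Sort jobs by processing time (SPT order): [4, 13, 17, 18]
Compute completion times sequentially:
  Job 1: processing = 4, completes at 4
  Job 2: processing = 13, completes at 17
  Job 3: processing = 17, completes at 34
  Job 4: processing = 18, completes at 52
Sum of completion times = 107
Average completion time = 107/4 = 26.75

26.75


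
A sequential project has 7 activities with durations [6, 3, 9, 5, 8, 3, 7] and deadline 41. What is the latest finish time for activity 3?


LF(activity 3) = deadline - sum of successor durations
Successors: activities 4 through 7 with durations [5, 8, 3, 7]
Sum of successor durations = 23
LF = 41 - 23 = 18

18


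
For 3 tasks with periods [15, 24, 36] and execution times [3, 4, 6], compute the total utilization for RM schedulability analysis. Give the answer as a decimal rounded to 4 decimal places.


Compute individual utilizations (exact fractions):
  Task 1: C/T = 3/15 = 1/5 (approx. 0.2)
  Task 2: C/T = 4/24 = 1/6 (approx. 0.1667)
  Task 3: C/T = 6/36 = 1/6 (approx. 0.1667)
Total utilization U = 1/5 + 1/6 + 1/6 = 8/15
Rounded to 4 decimal places: U = 0.5333
RM (Liu & Layland) bound for 3 tasks = 0.779763; compare with U = 8/15 (approx. 0.533333)
U <= bound, so schedulable by RM sufficient condition.

0.5333


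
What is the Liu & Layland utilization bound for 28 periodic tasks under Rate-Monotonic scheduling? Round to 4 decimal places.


Compute 2^(1/28) = 1.0250642120
Subtract 1: 1.0250642120 - 1 = 0.0250642120
Multiply by n: 28 * 0.0250642120 = 0.7017979360
Round to 4 dp: 0.7018

0.7018


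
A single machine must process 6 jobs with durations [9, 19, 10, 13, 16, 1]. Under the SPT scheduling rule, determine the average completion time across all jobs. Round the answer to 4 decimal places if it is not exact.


Sort jobs by processing time (SPT order): [1, 9, 10, 13, 16, 19]
Compute completion times sequentially:
  Job 1: processing = 1, completes at 1
  Job 2: processing = 9, completes at 10
  Job 3: processing = 10, completes at 20
  Job 4: processing = 13, completes at 33
  Job 5: processing = 16, completes at 49
  Job 6: processing = 19, completes at 68
Sum of completion times = 181
Average completion time = 181/6 = 30.1667

30.1667


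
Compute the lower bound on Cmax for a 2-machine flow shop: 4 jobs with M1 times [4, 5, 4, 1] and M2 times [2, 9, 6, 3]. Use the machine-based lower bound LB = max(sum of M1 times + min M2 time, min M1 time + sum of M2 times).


LB1 = sum(M1 times) + min(M2 times) = 14 + 2 = 16
LB2 = min(M1 times) + sum(M2 times) = 1 + 20 = 21
Lower bound = max(LB1, LB2) = max(16, 21) = 21

21


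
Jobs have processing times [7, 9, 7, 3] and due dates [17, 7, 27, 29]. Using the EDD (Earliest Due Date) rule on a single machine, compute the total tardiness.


Sort by due date (EDD order): [(9, 7), (7, 17), (7, 27), (3, 29)]
Compute completion times and tardiness:
  Job 1: p=9, d=7, C=9, tardiness=max(0,9-7)=2
  Job 2: p=7, d=17, C=16, tardiness=max(0,16-17)=0
  Job 3: p=7, d=27, C=23, tardiness=max(0,23-27)=0
  Job 4: p=3, d=29, C=26, tardiness=max(0,26-29)=0
Total tardiness = 2

2


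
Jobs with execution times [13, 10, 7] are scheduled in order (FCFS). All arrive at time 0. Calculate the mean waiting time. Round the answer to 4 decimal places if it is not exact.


FCFS order (as given): [13, 10, 7]
Waiting times:
  Job 1: wait = 0
  Job 2: wait = 13
  Job 3: wait = 23
Sum of waiting times = 36
Average waiting time = 36/3 = 12.0

12.0


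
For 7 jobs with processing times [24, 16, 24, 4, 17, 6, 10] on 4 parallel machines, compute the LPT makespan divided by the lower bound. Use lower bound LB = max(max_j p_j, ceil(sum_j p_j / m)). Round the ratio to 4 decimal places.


LPT order: [24, 24, 17, 16, 10, 6, 4]
Machine loads after assignment: [24, 24, 27, 26]
LPT makespan = 27
Lower bound = max(max_job, ceil(total/4)) = max(24, 26) = 26
Ratio = 27 / 26 = 1.0385

1.0385


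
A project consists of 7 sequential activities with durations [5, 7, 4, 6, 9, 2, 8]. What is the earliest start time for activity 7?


Activity 7 starts after activities 1 through 6 complete.
Predecessor durations: [5, 7, 4, 6, 9, 2]
ES = 5 + 7 + 4 + 6 + 9 + 2 = 33

33


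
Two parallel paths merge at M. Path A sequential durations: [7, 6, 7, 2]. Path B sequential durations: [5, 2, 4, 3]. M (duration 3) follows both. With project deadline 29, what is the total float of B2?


Forward pass: ES(B2) = sum of predecessors on chain B = 5
EF = ES + duration = 5 + 2 = 7
Backward pass: LF(M) = deadline = 29; LS(M) = 29 - 3 = 26
LF(B2) = LS(M) - sum(successors on chain B) = 26 - 7 = 19
LS = LF - duration = 19 - 2 = 17
Total float = LS - ES = 17 - 5 = 12

12


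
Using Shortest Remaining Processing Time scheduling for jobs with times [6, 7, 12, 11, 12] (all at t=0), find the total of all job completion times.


Since all jobs arrive at t=0, SRPT equals SPT ordering.
SPT order: [6, 7, 11, 12, 12]
Completion times:
  Job 1: p=6, C=6
  Job 2: p=7, C=13
  Job 3: p=11, C=24
  Job 4: p=12, C=36
  Job 5: p=12, C=48
Total completion time = 6 + 13 + 24 + 36 + 48 = 127

127


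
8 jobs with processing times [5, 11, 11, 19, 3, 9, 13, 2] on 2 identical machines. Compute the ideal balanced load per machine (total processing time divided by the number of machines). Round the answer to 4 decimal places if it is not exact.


Total processing time = 5 + 11 + 11 + 19 + 3 + 9 + 13 + 2 = 73
Number of machines = 2
Ideal balanced load = 73 / 2 = 36.5

36.5


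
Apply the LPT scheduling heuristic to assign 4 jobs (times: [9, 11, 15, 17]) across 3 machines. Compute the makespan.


Sort jobs in decreasing order (LPT): [17, 15, 11, 9]
Assign each job to the least loaded machine:
  Machine 1: jobs [17], load = 17
  Machine 2: jobs [15], load = 15
  Machine 3: jobs [11, 9], load = 20
Makespan = max load = 20

20


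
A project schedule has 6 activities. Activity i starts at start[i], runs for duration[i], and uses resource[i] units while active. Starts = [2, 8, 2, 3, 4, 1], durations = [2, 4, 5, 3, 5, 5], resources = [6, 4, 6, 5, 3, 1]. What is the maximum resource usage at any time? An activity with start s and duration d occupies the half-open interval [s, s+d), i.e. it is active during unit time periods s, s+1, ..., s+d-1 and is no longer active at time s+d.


Each activity i is active on [start_i, start_i + duration_i).
Compute total resource usage per time slot:
  t=0: active resources = [], total = 0
  t=1: active resources = [1], total = 1
  t=2: active resources = [6, 6, 1], total = 13
  t=3: active resources = [6, 6, 5, 1], total = 18
  t=4: active resources = [6, 5, 3, 1], total = 15
  t=5: active resources = [6, 5, 3, 1], total = 15
  t=6: active resources = [6, 3], total = 9
  t=7: active resources = [3], total = 3
  t=8: active resources = [4, 3], total = 7
  t=9: active resources = [4], total = 4
  t=10: active resources = [4], total = 4
  t=11: active resources = [4], total = 4
Peak resource demand = 18

18


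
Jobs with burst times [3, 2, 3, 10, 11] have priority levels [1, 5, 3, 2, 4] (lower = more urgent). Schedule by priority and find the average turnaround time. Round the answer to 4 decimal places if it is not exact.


Sort by priority (ascending = highest first):
Order: [(1, 3), (2, 10), (3, 3), (4, 11), (5, 2)]
Completion times:
  Priority 1, burst=3, C=3
  Priority 2, burst=10, C=13
  Priority 3, burst=3, C=16
  Priority 4, burst=11, C=27
  Priority 5, burst=2, C=29
Average turnaround = 88/5 = 17.6

17.6


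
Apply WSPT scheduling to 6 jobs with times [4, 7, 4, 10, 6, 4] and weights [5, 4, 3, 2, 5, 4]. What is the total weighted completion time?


Compute p/w ratios and sort ascending (WSPT): [(4, 5), (4, 4), (6, 5), (4, 3), (7, 4), (10, 2)]
Compute weighted completion times:
  Job (p=4,w=5): C=4, w*C=5*4=20
  Job (p=4,w=4): C=8, w*C=4*8=32
  Job (p=6,w=5): C=14, w*C=5*14=70
  Job (p=4,w=3): C=18, w*C=3*18=54
  Job (p=7,w=4): C=25, w*C=4*25=100
  Job (p=10,w=2): C=35, w*C=2*35=70
Total weighted completion time = 346

346


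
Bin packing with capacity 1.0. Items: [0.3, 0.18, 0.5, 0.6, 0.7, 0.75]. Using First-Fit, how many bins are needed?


Place items sequentially using First-Fit:
  Item 0.3 -> new Bin 1
  Item 0.18 -> Bin 1 (now 0.48)
  Item 0.5 -> Bin 1 (now 0.98)
  Item 0.6 -> new Bin 2
  Item 0.7 -> new Bin 3
  Item 0.75 -> new Bin 4
Total bins used = 4

4


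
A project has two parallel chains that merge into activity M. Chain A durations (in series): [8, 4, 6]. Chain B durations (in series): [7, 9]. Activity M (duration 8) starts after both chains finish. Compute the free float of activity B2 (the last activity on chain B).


ES(B2) = sum of predecessors on chain B = 7
EF(B2) = ES + duration = 7 + 9 = 16
Successor of B2 is M. ES(M) = max(sum(A), sum(B)) = max(18, 16) = 18
Free float = ES(successor) - EF(current) = 18 - 16 = 2

2


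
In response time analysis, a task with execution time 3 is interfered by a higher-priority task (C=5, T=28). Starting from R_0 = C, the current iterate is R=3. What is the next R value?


R_next = C + ceil(R_prev / T_hp) * C_hp
ceil(3 / 28) = ceil(0.1071) = 1
Interference = 1 * 5 = 5
R_next = 3 + 5 = 8

8


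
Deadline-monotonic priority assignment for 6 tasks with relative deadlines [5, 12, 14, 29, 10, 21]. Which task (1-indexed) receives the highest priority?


Sort tasks by relative deadline (ascending):
  Task 1: deadline = 5
  Task 5: deadline = 10
  Task 2: deadline = 12
  Task 3: deadline = 14
  Task 6: deadline = 21
  Task 4: deadline = 29
Priority order (highest first): [1, 5, 2, 3, 6, 4]
Highest priority task = 1

1


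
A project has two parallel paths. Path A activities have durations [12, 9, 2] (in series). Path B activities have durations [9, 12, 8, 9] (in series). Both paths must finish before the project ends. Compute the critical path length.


Path A total = 12 + 9 + 2 = 23
Path B total = 9 + 12 + 8 + 9 = 38
Critical path = longest path = max(23, 38) = 38

38


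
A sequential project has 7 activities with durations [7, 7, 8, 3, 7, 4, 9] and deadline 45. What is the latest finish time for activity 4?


LF(activity 4) = deadline - sum of successor durations
Successors: activities 5 through 7 with durations [7, 4, 9]
Sum of successor durations = 20
LF = 45 - 20 = 25

25


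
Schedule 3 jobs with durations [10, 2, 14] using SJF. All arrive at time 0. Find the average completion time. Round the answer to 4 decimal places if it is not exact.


SJF order (ascending): [2, 10, 14]
Completion times:
  Job 1: burst=2, C=2
  Job 2: burst=10, C=12
  Job 3: burst=14, C=26
Average completion = 40/3 = 13.3333

13.3333


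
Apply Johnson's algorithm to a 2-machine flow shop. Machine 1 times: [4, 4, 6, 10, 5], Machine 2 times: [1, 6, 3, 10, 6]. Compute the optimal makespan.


Apply Johnson's rule:
  Group 1 (a <= b): [(2, 4, 6), (5, 5, 6), (4, 10, 10)]
  Group 2 (a > b): [(3, 6, 3), (1, 4, 1)]
Optimal job order: [2, 5, 4, 3, 1]
Schedule:
  Job 2: M1 done at 4, M2 done at 10
  Job 5: M1 done at 9, M2 done at 16
  Job 4: M1 done at 19, M2 done at 29
  Job 3: M1 done at 25, M2 done at 32
  Job 1: M1 done at 29, M2 done at 33
Makespan = 33

33


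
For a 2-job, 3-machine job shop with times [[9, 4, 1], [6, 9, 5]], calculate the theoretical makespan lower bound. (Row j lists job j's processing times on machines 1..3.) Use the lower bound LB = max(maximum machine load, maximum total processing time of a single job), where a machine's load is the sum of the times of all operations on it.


Machine loads:
  Machine 1: 9 + 6 = 15
  Machine 2: 4 + 9 = 13
  Machine 3: 1 + 5 = 6
Max machine load = 15
Job totals:
  Job 1: 14
  Job 2: 20
Max job total = 20
Lower bound = max(15, 20) = 20

20


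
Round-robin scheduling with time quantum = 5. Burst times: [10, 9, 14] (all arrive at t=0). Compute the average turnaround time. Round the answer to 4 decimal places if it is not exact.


Time quantum = 5
Execution trace:
  J1 runs 5 units, time = 5
  J2 runs 5 units, time = 10
  J3 runs 5 units, time = 15
  J1 runs 5 units, time = 20
  J2 runs 4 units, time = 24
  J3 runs 5 units, time = 29
  J3 runs 4 units, time = 33
Finish times: [20, 24, 33]
Average turnaround = 77/3 = 25.6667

25.6667


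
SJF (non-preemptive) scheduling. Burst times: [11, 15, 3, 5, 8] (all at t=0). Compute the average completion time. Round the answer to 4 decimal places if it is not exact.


SJF order (ascending): [3, 5, 8, 11, 15]
Completion times:
  Job 1: burst=3, C=3
  Job 2: burst=5, C=8
  Job 3: burst=8, C=16
  Job 4: burst=11, C=27
  Job 5: burst=15, C=42
Average completion = 96/5 = 19.2

19.2


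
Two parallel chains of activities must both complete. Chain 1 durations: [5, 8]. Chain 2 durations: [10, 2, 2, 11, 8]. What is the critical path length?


Path A total = 5 + 8 = 13
Path B total = 10 + 2 + 2 + 11 + 8 = 33
Critical path = longest path = max(13, 33) = 33

33


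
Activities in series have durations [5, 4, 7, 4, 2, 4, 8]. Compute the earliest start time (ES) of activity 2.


Activity 2 starts after activities 1 through 1 complete.
Predecessor durations: [5]
ES = 5 = 5

5


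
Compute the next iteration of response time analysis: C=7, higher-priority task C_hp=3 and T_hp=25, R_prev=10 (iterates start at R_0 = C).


R_next = C + ceil(R_prev / T_hp) * C_hp
ceil(10 / 25) = ceil(0.4) = 1
Interference = 1 * 3 = 3
R_next = 7 + 3 = 10
R_next = R_prev, so the iteration has converged (response time = 10).

10


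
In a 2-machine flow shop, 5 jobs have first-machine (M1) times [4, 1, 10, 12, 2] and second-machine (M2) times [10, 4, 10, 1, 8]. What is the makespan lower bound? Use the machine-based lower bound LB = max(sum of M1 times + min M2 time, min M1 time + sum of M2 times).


LB1 = sum(M1 times) + min(M2 times) = 29 + 1 = 30
LB2 = min(M1 times) + sum(M2 times) = 1 + 33 = 34
Lower bound = max(LB1, LB2) = max(30, 34) = 34

34


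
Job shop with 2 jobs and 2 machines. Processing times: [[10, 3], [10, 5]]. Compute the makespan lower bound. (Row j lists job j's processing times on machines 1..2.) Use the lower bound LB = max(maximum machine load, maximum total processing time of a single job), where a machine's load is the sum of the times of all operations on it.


Machine loads:
  Machine 1: 10 + 10 = 20
  Machine 2: 3 + 5 = 8
Max machine load = 20
Job totals:
  Job 1: 13
  Job 2: 15
Max job total = 15
Lower bound = max(20, 15) = 20

20


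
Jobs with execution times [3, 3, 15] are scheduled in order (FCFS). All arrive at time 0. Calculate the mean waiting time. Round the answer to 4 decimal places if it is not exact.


FCFS order (as given): [3, 3, 15]
Waiting times:
  Job 1: wait = 0
  Job 2: wait = 3
  Job 3: wait = 6
Sum of waiting times = 9
Average waiting time = 9/3 = 3.0

3.0


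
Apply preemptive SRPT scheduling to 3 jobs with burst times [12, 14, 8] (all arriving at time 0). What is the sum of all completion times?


Since all jobs arrive at t=0, SRPT equals SPT ordering.
SPT order: [8, 12, 14]
Completion times:
  Job 1: p=8, C=8
  Job 2: p=12, C=20
  Job 3: p=14, C=34
Total completion time = 8 + 20 + 34 = 62

62


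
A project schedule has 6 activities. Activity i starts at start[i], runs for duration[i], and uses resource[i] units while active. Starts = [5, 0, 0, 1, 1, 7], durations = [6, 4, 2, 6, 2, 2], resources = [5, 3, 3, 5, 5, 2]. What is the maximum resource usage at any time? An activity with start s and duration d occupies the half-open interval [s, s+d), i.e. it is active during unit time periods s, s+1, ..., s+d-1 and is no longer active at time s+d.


Each activity i is active on [start_i, start_i + duration_i).
Compute total resource usage per time slot:
  t=0: active resources = [3, 3], total = 6
  t=1: active resources = [3, 3, 5, 5], total = 16
  t=2: active resources = [3, 5, 5], total = 13
  t=3: active resources = [3, 5], total = 8
  t=4: active resources = [5], total = 5
  t=5: active resources = [5, 5], total = 10
  t=6: active resources = [5, 5], total = 10
  t=7: active resources = [5, 2], total = 7
  t=8: active resources = [5, 2], total = 7
  t=9: active resources = [5], total = 5
  t=10: active resources = [5], total = 5
Peak resource demand = 16

16


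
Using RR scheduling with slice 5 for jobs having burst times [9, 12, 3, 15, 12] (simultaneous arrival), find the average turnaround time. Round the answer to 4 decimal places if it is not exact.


Time quantum = 5
Execution trace:
  J1 runs 5 units, time = 5
  J2 runs 5 units, time = 10
  J3 runs 3 units, time = 13
  J4 runs 5 units, time = 18
  J5 runs 5 units, time = 23
  J1 runs 4 units, time = 27
  J2 runs 5 units, time = 32
  J4 runs 5 units, time = 37
  J5 runs 5 units, time = 42
  J2 runs 2 units, time = 44
  J4 runs 5 units, time = 49
  J5 runs 2 units, time = 51
Finish times: [27, 44, 13, 49, 51]
Average turnaround = 184/5 = 36.8

36.8


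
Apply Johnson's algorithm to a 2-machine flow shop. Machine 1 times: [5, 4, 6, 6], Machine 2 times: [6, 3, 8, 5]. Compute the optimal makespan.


Apply Johnson's rule:
  Group 1 (a <= b): [(1, 5, 6), (3, 6, 8)]
  Group 2 (a > b): [(4, 6, 5), (2, 4, 3)]
Optimal job order: [1, 3, 4, 2]
Schedule:
  Job 1: M1 done at 5, M2 done at 11
  Job 3: M1 done at 11, M2 done at 19
  Job 4: M1 done at 17, M2 done at 24
  Job 2: M1 done at 21, M2 done at 27
Makespan = 27

27


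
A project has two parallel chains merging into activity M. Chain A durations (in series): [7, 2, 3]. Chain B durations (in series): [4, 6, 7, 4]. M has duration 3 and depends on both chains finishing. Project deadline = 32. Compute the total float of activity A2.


Forward pass: ES(A2) = sum of predecessors on chain A = 7
EF = ES + duration = 7 + 2 = 9
Backward pass: LF(M) = deadline = 32; LS(M) = 32 - 3 = 29
LF(A2) = LS(M) - sum(successors on chain A) = 29 - 3 = 26
LS = LF - duration = 26 - 2 = 24
Total float = LS - ES = 24 - 7 = 17

17


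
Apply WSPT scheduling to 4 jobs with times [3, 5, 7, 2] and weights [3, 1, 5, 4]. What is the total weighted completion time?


Compute p/w ratios and sort ascending (WSPT): [(2, 4), (3, 3), (7, 5), (5, 1)]
Compute weighted completion times:
  Job (p=2,w=4): C=2, w*C=4*2=8
  Job (p=3,w=3): C=5, w*C=3*5=15
  Job (p=7,w=5): C=12, w*C=5*12=60
  Job (p=5,w=1): C=17, w*C=1*17=17
Total weighted completion time = 100

100


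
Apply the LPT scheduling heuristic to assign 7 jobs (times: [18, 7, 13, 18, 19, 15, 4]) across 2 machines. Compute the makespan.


Sort jobs in decreasing order (LPT): [19, 18, 18, 15, 13, 7, 4]
Assign each job to the least loaded machine:
  Machine 1: jobs [19, 15, 13], load = 47
  Machine 2: jobs [18, 18, 7, 4], load = 47
Makespan = max load = 47

47


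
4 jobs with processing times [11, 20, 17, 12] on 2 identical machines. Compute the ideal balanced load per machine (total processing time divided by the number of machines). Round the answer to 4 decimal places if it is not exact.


Total processing time = 11 + 20 + 17 + 12 = 60
Number of machines = 2
Ideal balanced load = 60 / 2 = 30.0

30.0


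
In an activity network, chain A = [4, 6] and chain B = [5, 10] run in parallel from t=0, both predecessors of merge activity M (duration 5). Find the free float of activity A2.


ES(A2) = sum of predecessors on chain A = 4
EF(A2) = ES + duration = 4 + 6 = 10
Successor of A2 is M. ES(M) = max(sum(A), sum(B)) = max(10, 15) = 15
Free float = ES(successor) - EF(current) = 15 - 10 = 5

5


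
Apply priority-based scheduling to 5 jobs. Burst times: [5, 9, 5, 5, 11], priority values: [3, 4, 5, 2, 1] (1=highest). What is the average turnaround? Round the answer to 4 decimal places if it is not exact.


Sort by priority (ascending = highest first):
Order: [(1, 11), (2, 5), (3, 5), (4, 9), (5, 5)]
Completion times:
  Priority 1, burst=11, C=11
  Priority 2, burst=5, C=16
  Priority 3, burst=5, C=21
  Priority 4, burst=9, C=30
  Priority 5, burst=5, C=35
Average turnaround = 113/5 = 22.6

22.6


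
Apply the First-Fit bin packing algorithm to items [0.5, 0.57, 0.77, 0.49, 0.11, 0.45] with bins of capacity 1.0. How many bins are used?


Place items sequentially using First-Fit:
  Item 0.5 -> new Bin 1
  Item 0.57 -> new Bin 2
  Item 0.77 -> new Bin 3
  Item 0.49 -> Bin 1 (now 0.99)
  Item 0.11 -> Bin 2 (now 0.68)
  Item 0.45 -> new Bin 4
Total bins used = 4

4
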